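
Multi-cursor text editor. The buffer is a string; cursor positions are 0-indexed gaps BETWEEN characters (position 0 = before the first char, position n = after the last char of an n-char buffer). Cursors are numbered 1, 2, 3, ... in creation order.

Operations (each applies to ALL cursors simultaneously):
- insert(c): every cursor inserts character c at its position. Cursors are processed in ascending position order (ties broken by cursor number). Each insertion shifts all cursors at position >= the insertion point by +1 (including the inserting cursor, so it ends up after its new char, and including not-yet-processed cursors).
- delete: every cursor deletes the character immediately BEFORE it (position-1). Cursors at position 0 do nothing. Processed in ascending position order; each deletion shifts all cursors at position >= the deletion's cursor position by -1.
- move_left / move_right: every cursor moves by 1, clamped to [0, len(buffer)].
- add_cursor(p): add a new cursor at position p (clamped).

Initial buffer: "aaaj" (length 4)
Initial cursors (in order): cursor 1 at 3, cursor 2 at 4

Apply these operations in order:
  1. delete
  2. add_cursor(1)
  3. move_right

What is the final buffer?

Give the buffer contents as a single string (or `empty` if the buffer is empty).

Answer: aa

Derivation:
After op 1 (delete): buffer="aa" (len 2), cursors c1@2 c2@2, authorship ..
After op 2 (add_cursor(1)): buffer="aa" (len 2), cursors c3@1 c1@2 c2@2, authorship ..
After op 3 (move_right): buffer="aa" (len 2), cursors c1@2 c2@2 c3@2, authorship ..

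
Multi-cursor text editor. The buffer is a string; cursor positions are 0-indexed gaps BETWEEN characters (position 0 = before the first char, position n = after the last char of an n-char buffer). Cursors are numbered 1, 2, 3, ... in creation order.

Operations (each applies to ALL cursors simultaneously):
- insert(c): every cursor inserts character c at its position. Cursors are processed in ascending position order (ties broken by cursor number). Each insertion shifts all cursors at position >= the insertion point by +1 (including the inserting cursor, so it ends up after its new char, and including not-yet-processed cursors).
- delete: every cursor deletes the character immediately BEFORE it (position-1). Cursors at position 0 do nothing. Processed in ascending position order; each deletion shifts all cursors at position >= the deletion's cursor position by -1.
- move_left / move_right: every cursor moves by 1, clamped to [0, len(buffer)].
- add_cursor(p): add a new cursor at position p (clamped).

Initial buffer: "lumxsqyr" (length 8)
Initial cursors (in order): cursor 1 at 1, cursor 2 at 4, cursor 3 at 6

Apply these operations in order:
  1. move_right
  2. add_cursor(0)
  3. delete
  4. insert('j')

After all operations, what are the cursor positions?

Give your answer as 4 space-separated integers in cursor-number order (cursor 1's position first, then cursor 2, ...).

After op 1 (move_right): buffer="lumxsqyr" (len 8), cursors c1@2 c2@5 c3@7, authorship ........
After op 2 (add_cursor(0)): buffer="lumxsqyr" (len 8), cursors c4@0 c1@2 c2@5 c3@7, authorship ........
After op 3 (delete): buffer="lmxqr" (len 5), cursors c4@0 c1@1 c2@3 c3@4, authorship .....
After op 4 (insert('j')): buffer="jljmxjqjr" (len 9), cursors c4@1 c1@3 c2@6 c3@8, authorship 4.1..2.3.

Answer: 3 6 8 1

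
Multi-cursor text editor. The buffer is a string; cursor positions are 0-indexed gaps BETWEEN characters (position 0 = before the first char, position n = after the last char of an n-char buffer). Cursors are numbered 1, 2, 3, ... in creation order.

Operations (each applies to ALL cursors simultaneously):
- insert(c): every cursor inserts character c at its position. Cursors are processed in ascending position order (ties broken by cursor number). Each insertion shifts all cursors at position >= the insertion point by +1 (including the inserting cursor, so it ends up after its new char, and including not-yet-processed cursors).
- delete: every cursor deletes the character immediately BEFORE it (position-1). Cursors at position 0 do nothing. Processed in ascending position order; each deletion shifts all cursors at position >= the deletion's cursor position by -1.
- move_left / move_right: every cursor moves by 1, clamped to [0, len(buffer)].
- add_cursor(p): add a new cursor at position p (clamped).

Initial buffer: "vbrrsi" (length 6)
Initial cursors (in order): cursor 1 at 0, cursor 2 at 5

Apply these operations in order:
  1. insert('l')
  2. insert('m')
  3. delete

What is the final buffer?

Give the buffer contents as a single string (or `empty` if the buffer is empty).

After op 1 (insert('l')): buffer="lvbrrsli" (len 8), cursors c1@1 c2@7, authorship 1.....2.
After op 2 (insert('m')): buffer="lmvbrrslmi" (len 10), cursors c1@2 c2@9, authorship 11.....22.
After op 3 (delete): buffer="lvbrrsli" (len 8), cursors c1@1 c2@7, authorship 1.....2.

Answer: lvbrrsli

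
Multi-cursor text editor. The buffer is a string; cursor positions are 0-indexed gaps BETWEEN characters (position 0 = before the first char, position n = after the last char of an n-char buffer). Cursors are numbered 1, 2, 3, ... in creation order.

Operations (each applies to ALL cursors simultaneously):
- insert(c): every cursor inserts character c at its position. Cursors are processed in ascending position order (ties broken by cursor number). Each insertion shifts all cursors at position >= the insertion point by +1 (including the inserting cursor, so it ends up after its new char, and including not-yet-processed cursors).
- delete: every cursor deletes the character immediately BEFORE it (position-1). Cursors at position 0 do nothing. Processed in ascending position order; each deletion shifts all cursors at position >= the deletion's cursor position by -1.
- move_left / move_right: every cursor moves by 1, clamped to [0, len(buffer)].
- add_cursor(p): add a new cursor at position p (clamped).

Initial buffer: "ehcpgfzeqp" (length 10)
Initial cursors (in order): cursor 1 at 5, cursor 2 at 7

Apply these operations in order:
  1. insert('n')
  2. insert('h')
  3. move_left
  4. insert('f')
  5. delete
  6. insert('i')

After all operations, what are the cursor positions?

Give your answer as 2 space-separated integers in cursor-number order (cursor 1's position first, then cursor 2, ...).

After op 1 (insert('n')): buffer="ehcpgnfzneqp" (len 12), cursors c1@6 c2@9, authorship .....1..2...
After op 2 (insert('h')): buffer="ehcpgnhfznheqp" (len 14), cursors c1@7 c2@11, authorship .....11..22...
After op 3 (move_left): buffer="ehcpgnhfznheqp" (len 14), cursors c1@6 c2@10, authorship .....11..22...
After op 4 (insert('f')): buffer="ehcpgnfhfznfheqp" (len 16), cursors c1@7 c2@12, authorship .....111..222...
After op 5 (delete): buffer="ehcpgnhfznheqp" (len 14), cursors c1@6 c2@10, authorship .....11..22...
After op 6 (insert('i')): buffer="ehcpgnihfzniheqp" (len 16), cursors c1@7 c2@12, authorship .....111..222...

Answer: 7 12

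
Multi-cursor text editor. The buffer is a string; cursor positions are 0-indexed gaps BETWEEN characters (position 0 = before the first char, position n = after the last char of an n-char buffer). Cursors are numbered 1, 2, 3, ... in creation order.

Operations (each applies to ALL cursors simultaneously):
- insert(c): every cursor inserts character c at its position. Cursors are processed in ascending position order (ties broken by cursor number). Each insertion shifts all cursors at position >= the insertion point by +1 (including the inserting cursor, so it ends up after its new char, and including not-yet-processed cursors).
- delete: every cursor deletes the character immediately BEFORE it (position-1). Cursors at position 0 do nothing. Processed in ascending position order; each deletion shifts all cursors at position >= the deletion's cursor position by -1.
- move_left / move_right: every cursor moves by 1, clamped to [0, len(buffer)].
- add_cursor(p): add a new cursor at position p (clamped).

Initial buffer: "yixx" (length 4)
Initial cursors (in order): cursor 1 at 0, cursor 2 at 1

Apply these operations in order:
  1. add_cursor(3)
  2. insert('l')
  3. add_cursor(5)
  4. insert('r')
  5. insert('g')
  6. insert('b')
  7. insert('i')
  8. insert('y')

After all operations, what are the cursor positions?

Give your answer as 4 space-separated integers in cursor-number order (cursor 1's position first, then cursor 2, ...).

Answer: 6 13 26 20

Derivation:
After op 1 (add_cursor(3)): buffer="yixx" (len 4), cursors c1@0 c2@1 c3@3, authorship ....
After op 2 (insert('l')): buffer="lylixlx" (len 7), cursors c1@1 c2@3 c3@6, authorship 1.2..3.
After op 3 (add_cursor(5)): buffer="lylixlx" (len 7), cursors c1@1 c2@3 c4@5 c3@6, authorship 1.2..3.
After op 4 (insert('r')): buffer="lrylrixrlrx" (len 11), cursors c1@2 c2@5 c4@8 c3@10, authorship 11.22..433.
After op 5 (insert('g')): buffer="lrgylrgixrglrgx" (len 15), cursors c1@3 c2@7 c4@11 c3@14, authorship 111.222..44333.
After op 6 (insert('b')): buffer="lrgbylrgbixrgblrgbx" (len 19), cursors c1@4 c2@9 c4@14 c3@18, authorship 1111.2222..4443333.
After op 7 (insert('i')): buffer="lrgbiylrgbiixrgbilrgbix" (len 23), cursors c1@5 c2@11 c4@17 c3@22, authorship 11111.22222..444433333.
After op 8 (insert('y')): buffer="lrgbiyylrgbiyixrgbiylrgbiyx" (len 27), cursors c1@6 c2@13 c4@20 c3@26, authorship 111111.222222..44444333333.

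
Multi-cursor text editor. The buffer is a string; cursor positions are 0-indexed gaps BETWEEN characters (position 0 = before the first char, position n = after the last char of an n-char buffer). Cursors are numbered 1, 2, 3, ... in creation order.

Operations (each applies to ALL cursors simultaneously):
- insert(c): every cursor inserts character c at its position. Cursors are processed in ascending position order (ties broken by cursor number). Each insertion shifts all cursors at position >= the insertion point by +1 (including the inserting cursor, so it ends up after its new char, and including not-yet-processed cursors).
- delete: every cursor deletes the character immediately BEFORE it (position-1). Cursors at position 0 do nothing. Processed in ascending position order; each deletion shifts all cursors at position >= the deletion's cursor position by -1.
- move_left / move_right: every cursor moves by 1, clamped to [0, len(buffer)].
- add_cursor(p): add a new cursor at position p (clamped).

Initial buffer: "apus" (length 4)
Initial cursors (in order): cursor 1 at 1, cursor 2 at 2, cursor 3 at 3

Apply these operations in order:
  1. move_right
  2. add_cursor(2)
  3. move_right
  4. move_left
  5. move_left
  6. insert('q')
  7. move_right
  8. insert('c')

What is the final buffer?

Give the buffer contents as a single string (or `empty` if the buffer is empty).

Answer: aqqpccqquccs

Derivation:
After op 1 (move_right): buffer="apus" (len 4), cursors c1@2 c2@3 c3@4, authorship ....
After op 2 (add_cursor(2)): buffer="apus" (len 4), cursors c1@2 c4@2 c2@3 c3@4, authorship ....
After op 3 (move_right): buffer="apus" (len 4), cursors c1@3 c4@3 c2@4 c3@4, authorship ....
After op 4 (move_left): buffer="apus" (len 4), cursors c1@2 c4@2 c2@3 c3@3, authorship ....
After op 5 (move_left): buffer="apus" (len 4), cursors c1@1 c4@1 c2@2 c3@2, authorship ....
After op 6 (insert('q')): buffer="aqqpqqus" (len 8), cursors c1@3 c4@3 c2@6 c3@6, authorship .14.23..
After op 7 (move_right): buffer="aqqpqqus" (len 8), cursors c1@4 c4@4 c2@7 c3@7, authorship .14.23..
After op 8 (insert('c')): buffer="aqqpccqquccs" (len 12), cursors c1@6 c4@6 c2@11 c3@11, authorship .14.1423.23.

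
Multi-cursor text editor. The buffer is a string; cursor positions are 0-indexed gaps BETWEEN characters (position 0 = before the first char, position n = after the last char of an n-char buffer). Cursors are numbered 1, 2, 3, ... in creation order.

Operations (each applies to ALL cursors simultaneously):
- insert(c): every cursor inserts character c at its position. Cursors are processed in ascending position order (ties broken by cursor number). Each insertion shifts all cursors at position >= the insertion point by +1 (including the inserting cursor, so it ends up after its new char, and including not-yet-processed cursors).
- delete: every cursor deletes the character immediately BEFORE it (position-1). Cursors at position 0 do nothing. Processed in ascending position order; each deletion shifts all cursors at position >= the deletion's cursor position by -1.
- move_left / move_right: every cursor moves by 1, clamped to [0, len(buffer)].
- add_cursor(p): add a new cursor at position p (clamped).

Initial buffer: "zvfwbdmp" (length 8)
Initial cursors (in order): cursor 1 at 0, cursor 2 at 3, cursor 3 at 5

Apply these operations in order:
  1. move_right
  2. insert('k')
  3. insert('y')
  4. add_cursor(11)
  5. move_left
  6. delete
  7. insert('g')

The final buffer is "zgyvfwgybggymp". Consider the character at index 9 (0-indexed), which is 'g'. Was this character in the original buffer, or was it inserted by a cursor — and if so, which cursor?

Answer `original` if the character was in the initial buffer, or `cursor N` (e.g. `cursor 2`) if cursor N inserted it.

After op 1 (move_right): buffer="zvfwbdmp" (len 8), cursors c1@1 c2@4 c3@6, authorship ........
After op 2 (insert('k')): buffer="zkvfwkbdkmp" (len 11), cursors c1@2 c2@6 c3@9, authorship .1...2..3..
After op 3 (insert('y')): buffer="zkyvfwkybdkymp" (len 14), cursors c1@3 c2@8 c3@12, authorship .11...22..33..
After op 4 (add_cursor(11)): buffer="zkyvfwkybdkymp" (len 14), cursors c1@3 c2@8 c4@11 c3@12, authorship .11...22..33..
After op 5 (move_left): buffer="zkyvfwkybdkymp" (len 14), cursors c1@2 c2@7 c4@10 c3@11, authorship .11...22..33..
After op 6 (delete): buffer="zyvfwybymp" (len 10), cursors c1@1 c2@5 c3@7 c4@7, authorship .1...2.3..
After op 7 (insert('g')): buffer="zgyvfwgybggymp" (len 14), cursors c1@2 c2@7 c3@11 c4@11, authorship .11...22.343..
Authorship (.=original, N=cursor N): . 1 1 . . . 2 2 . 3 4 3 . .
Index 9: author = 3

Answer: cursor 3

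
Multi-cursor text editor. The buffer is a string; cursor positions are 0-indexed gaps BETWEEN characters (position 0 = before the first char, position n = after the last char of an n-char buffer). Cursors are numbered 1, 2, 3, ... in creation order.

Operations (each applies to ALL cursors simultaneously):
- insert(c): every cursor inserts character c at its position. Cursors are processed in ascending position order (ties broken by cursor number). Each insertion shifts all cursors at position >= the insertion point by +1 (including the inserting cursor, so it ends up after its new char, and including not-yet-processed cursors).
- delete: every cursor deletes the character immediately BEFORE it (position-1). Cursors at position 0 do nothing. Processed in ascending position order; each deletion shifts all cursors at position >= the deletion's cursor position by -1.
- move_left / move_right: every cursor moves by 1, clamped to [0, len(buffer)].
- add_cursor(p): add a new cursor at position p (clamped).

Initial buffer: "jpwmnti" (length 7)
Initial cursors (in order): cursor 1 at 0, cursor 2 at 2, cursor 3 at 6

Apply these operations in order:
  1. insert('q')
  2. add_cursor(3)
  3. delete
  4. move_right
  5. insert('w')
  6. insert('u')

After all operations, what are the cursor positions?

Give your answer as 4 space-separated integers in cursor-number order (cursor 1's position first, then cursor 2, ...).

Answer: 3 8 14 8

Derivation:
After op 1 (insert('q')): buffer="qjpqwmntqi" (len 10), cursors c1@1 c2@4 c3@9, authorship 1..2....3.
After op 2 (add_cursor(3)): buffer="qjpqwmntqi" (len 10), cursors c1@1 c4@3 c2@4 c3@9, authorship 1..2....3.
After op 3 (delete): buffer="jwmnti" (len 6), cursors c1@0 c2@1 c4@1 c3@5, authorship ......
After op 4 (move_right): buffer="jwmnti" (len 6), cursors c1@1 c2@2 c4@2 c3@6, authorship ......
After op 5 (insert('w')): buffer="jwwwwmntiw" (len 10), cursors c1@2 c2@5 c4@5 c3@10, authorship .1.24....3
After op 6 (insert('u')): buffer="jwuwwwuumntiwu" (len 14), cursors c1@3 c2@8 c4@8 c3@14, authorship .11.2424....33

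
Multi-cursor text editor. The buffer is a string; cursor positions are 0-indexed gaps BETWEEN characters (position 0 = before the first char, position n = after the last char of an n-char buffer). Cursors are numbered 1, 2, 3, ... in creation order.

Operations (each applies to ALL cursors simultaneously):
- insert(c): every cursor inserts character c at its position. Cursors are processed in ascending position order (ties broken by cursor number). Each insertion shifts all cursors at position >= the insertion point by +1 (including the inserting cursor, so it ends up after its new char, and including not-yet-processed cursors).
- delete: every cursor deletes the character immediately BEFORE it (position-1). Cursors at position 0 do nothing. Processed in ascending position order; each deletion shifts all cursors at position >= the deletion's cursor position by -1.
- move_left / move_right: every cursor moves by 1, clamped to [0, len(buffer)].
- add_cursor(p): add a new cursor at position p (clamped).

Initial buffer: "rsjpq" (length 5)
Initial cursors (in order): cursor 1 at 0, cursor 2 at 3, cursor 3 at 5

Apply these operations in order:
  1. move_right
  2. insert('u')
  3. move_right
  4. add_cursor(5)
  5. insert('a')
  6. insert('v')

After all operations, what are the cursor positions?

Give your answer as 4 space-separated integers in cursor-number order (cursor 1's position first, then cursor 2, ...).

After op 1 (move_right): buffer="rsjpq" (len 5), cursors c1@1 c2@4 c3@5, authorship .....
After op 2 (insert('u')): buffer="rusjpuqu" (len 8), cursors c1@2 c2@6 c3@8, authorship .1...2.3
After op 3 (move_right): buffer="rusjpuqu" (len 8), cursors c1@3 c2@7 c3@8, authorship .1...2.3
After op 4 (add_cursor(5)): buffer="rusjpuqu" (len 8), cursors c1@3 c4@5 c2@7 c3@8, authorship .1...2.3
After op 5 (insert('a')): buffer="rusajpauqaua" (len 12), cursors c1@4 c4@7 c2@10 c3@12, authorship .1.1..42.233
After op 6 (insert('v')): buffer="rusavjpavuqavuav" (len 16), cursors c1@5 c4@9 c2@13 c3@16, authorship .1.11..442.22333

Answer: 5 13 16 9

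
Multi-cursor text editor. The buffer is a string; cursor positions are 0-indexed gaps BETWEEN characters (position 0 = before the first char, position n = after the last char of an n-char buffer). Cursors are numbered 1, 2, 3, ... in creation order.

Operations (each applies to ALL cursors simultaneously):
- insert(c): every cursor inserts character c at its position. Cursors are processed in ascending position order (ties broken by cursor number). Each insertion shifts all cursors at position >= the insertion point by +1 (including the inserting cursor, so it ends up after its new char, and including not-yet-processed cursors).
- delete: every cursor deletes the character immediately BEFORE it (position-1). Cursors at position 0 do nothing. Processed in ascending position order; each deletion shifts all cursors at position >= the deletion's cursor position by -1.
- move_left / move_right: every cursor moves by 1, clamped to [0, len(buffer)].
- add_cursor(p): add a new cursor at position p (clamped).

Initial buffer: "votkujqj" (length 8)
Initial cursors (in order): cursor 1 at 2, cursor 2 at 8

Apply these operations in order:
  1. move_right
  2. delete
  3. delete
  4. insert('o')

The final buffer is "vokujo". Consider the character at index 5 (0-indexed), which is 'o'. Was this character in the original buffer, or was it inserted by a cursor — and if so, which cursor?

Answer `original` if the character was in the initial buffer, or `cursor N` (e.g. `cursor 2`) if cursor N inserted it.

Answer: cursor 2

Derivation:
After op 1 (move_right): buffer="votkujqj" (len 8), cursors c1@3 c2@8, authorship ........
After op 2 (delete): buffer="vokujq" (len 6), cursors c1@2 c2@6, authorship ......
After op 3 (delete): buffer="vkuj" (len 4), cursors c1@1 c2@4, authorship ....
After op 4 (insert('o')): buffer="vokujo" (len 6), cursors c1@2 c2@6, authorship .1...2
Authorship (.=original, N=cursor N): . 1 . . . 2
Index 5: author = 2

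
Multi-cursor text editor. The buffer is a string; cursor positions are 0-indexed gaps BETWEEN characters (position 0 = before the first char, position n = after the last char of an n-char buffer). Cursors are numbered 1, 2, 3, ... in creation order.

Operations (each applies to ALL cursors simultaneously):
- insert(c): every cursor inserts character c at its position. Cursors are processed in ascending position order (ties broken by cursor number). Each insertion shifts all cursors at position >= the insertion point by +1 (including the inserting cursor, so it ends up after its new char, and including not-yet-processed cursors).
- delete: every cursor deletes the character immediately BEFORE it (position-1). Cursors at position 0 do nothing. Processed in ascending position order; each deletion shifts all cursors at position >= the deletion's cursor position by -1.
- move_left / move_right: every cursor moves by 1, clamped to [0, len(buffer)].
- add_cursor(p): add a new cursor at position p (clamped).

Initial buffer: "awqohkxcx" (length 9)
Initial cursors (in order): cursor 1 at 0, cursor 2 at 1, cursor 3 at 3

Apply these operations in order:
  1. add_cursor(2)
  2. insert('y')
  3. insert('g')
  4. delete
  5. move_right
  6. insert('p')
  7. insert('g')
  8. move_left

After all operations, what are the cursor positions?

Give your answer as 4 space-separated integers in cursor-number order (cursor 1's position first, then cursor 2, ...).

After op 1 (add_cursor(2)): buffer="awqohkxcx" (len 9), cursors c1@0 c2@1 c4@2 c3@3, authorship .........
After op 2 (insert('y')): buffer="yaywyqyohkxcx" (len 13), cursors c1@1 c2@3 c4@5 c3@7, authorship 1.2.4.3......
After op 3 (insert('g')): buffer="ygaygwygqygohkxcx" (len 17), cursors c1@2 c2@5 c4@8 c3@11, authorship 11.22.44.33......
After op 4 (delete): buffer="yaywyqyohkxcx" (len 13), cursors c1@1 c2@3 c4@5 c3@7, authorship 1.2.4.3......
After op 5 (move_right): buffer="yaywyqyohkxcx" (len 13), cursors c1@2 c2@4 c4@6 c3@8, authorship 1.2.4.3......
After op 6 (insert('p')): buffer="yapywpyqpyophkxcx" (len 17), cursors c1@3 c2@6 c4@9 c3@12, authorship 1.12.24.43.3.....
After op 7 (insert('g')): buffer="yapgywpgyqpgyopghkxcx" (len 21), cursors c1@4 c2@8 c4@12 c3@16, authorship 1.112.224.443.33.....
After op 8 (move_left): buffer="yapgywpgyqpgyopghkxcx" (len 21), cursors c1@3 c2@7 c4@11 c3@15, authorship 1.112.224.443.33.....

Answer: 3 7 15 11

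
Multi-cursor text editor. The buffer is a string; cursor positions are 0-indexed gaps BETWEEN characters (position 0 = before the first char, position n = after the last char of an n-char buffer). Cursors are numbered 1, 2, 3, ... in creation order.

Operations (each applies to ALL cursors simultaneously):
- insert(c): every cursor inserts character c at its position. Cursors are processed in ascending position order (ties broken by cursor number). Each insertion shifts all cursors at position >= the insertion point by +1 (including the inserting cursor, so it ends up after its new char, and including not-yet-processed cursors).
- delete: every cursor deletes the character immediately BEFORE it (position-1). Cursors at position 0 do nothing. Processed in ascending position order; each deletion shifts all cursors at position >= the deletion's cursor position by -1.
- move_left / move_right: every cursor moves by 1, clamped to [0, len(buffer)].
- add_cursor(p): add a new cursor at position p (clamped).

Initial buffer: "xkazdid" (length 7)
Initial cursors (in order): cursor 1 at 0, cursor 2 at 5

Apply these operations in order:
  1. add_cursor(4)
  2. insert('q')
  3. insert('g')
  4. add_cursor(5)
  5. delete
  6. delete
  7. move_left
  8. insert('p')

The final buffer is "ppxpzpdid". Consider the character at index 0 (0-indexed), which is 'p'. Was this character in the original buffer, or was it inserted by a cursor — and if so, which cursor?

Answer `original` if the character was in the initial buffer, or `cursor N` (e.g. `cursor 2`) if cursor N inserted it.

After op 1 (add_cursor(4)): buffer="xkazdid" (len 7), cursors c1@0 c3@4 c2@5, authorship .......
After op 2 (insert('q')): buffer="qxkazqdqid" (len 10), cursors c1@1 c3@6 c2@8, authorship 1....3.2..
After op 3 (insert('g')): buffer="qgxkazqgdqgid" (len 13), cursors c1@2 c3@8 c2@11, authorship 11....33.22..
After op 4 (add_cursor(5)): buffer="qgxkazqgdqgid" (len 13), cursors c1@2 c4@5 c3@8 c2@11, authorship 11....33.22..
After op 5 (delete): buffer="qxkzqdqid" (len 9), cursors c1@1 c4@3 c3@5 c2@7, authorship 1...3.2..
After op 6 (delete): buffer="xzdid" (len 5), cursors c1@0 c4@1 c3@2 c2@3, authorship .....
After op 7 (move_left): buffer="xzdid" (len 5), cursors c1@0 c4@0 c3@1 c2@2, authorship .....
After op 8 (insert('p')): buffer="ppxpzpdid" (len 9), cursors c1@2 c4@2 c3@4 c2@6, authorship 14.3.2...
Authorship (.=original, N=cursor N): 1 4 . 3 . 2 . . .
Index 0: author = 1

Answer: cursor 1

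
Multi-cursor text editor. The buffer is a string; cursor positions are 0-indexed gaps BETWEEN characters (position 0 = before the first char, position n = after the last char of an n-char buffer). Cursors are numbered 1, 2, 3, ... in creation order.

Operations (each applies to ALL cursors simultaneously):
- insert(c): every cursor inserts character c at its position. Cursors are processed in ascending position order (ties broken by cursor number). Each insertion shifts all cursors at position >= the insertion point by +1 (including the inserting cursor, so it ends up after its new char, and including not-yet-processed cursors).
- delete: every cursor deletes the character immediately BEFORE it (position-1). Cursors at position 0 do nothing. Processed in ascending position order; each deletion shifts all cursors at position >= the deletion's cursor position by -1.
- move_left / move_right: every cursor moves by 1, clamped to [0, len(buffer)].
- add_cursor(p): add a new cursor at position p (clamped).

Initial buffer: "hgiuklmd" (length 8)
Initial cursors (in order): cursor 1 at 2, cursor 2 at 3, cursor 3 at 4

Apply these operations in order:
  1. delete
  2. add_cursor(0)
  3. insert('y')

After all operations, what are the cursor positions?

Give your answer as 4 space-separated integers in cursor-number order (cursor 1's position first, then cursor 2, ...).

After op 1 (delete): buffer="hklmd" (len 5), cursors c1@1 c2@1 c3@1, authorship .....
After op 2 (add_cursor(0)): buffer="hklmd" (len 5), cursors c4@0 c1@1 c2@1 c3@1, authorship .....
After op 3 (insert('y')): buffer="yhyyyklmd" (len 9), cursors c4@1 c1@5 c2@5 c3@5, authorship 4.123....

Answer: 5 5 5 1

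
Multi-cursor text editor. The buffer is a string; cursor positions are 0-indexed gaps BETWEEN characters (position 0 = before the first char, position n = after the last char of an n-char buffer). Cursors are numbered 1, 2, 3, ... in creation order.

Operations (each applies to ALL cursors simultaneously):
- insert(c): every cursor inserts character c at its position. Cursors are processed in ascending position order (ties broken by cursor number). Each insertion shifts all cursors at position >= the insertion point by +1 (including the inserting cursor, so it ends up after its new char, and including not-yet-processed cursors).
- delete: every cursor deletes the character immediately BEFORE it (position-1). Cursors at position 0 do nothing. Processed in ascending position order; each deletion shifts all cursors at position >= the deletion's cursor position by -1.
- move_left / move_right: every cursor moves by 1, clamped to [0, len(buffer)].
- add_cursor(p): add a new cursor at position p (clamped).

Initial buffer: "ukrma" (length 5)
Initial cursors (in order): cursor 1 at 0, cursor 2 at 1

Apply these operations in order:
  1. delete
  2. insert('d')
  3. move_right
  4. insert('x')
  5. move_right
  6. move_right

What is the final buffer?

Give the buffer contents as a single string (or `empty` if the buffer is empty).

Answer: ddkxxrma

Derivation:
After op 1 (delete): buffer="krma" (len 4), cursors c1@0 c2@0, authorship ....
After op 2 (insert('d')): buffer="ddkrma" (len 6), cursors c1@2 c2@2, authorship 12....
After op 3 (move_right): buffer="ddkrma" (len 6), cursors c1@3 c2@3, authorship 12....
After op 4 (insert('x')): buffer="ddkxxrma" (len 8), cursors c1@5 c2@5, authorship 12.12...
After op 5 (move_right): buffer="ddkxxrma" (len 8), cursors c1@6 c2@6, authorship 12.12...
After op 6 (move_right): buffer="ddkxxrma" (len 8), cursors c1@7 c2@7, authorship 12.12...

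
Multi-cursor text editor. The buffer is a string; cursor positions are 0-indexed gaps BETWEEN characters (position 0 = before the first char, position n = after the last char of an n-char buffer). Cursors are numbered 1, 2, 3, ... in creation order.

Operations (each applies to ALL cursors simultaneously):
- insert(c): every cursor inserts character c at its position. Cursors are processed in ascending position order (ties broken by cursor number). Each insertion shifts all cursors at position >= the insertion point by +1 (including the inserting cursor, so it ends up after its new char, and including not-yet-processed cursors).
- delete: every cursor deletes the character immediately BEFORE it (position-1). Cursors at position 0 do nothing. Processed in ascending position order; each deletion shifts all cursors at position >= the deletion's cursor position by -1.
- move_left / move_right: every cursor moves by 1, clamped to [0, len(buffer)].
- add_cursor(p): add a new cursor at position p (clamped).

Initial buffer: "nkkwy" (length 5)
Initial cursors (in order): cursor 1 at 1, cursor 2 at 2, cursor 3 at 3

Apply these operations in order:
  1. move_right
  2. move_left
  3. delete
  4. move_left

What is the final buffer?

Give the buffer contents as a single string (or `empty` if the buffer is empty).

After op 1 (move_right): buffer="nkkwy" (len 5), cursors c1@2 c2@3 c3@4, authorship .....
After op 2 (move_left): buffer="nkkwy" (len 5), cursors c1@1 c2@2 c3@3, authorship .....
After op 3 (delete): buffer="wy" (len 2), cursors c1@0 c2@0 c3@0, authorship ..
After op 4 (move_left): buffer="wy" (len 2), cursors c1@0 c2@0 c3@0, authorship ..

Answer: wy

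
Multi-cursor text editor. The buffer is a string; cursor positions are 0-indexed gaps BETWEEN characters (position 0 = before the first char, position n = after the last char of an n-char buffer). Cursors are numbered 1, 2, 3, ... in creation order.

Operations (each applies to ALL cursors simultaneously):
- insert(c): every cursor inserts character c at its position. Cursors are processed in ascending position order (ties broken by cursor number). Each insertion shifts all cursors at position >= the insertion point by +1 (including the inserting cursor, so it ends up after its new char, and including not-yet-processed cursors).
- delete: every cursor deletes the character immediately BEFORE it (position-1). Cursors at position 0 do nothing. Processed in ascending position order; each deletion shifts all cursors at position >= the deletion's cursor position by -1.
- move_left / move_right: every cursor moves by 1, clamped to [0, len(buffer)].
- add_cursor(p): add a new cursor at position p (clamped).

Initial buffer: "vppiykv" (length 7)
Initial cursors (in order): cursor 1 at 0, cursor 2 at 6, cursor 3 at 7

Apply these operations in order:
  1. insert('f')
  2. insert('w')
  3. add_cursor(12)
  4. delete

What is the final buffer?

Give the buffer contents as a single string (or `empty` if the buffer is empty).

Answer: fvppiykfv

Derivation:
After op 1 (insert('f')): buffer="fvppiykfvf" (len 10), cursors c1@1 c2@8 c3@10, authorship 1......2.3
After op 2 (insert('w')): buffer="fwvppiykfwvfw" (len 13), cursors c1@2 c2@10 c3@13, authorship 11......22.33
After op 3 (add_cursor(12)): buffer="fwvppiykfwvfw" (len 13), cursors c1@2 c2@10 c4@12 c3@13, authorship 11......22.33
After op 4 (delete): buffer="fvppiykfv" (len 9), cursors c1@1 c2@8 c3@9 c4@9, authorship 1......2.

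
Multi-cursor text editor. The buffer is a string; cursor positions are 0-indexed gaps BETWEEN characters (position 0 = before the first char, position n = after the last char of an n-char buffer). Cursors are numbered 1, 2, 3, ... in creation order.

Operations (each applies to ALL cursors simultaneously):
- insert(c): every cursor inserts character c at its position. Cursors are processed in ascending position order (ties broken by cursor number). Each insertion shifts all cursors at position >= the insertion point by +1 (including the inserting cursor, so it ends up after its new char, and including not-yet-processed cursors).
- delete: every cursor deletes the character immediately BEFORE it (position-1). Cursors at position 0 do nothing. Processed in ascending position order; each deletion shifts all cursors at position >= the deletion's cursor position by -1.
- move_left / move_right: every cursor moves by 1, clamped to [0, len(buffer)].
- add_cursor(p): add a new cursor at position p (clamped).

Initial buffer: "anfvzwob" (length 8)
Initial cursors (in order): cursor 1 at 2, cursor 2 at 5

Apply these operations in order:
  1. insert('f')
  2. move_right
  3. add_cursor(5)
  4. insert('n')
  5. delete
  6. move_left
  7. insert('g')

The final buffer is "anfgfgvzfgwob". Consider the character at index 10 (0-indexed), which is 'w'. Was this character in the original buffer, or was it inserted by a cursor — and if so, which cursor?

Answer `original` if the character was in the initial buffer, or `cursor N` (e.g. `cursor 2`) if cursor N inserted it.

Answer: original

Derivation:
After op 1 (insert('f')): buffer="anffvzfwob" (len 10), cursors c1@3 c2@7, authorship ..1...2...
After op 2 (move_right): buffer="anffvzfwob" (len 10), cursors c1@4 c2@8, authorship ..1...2...
After op 3 (add_cursor(5)): buffer="anffvzfwob" (len 10), cursors c1@4 c3@5 c2@8, authorship ..1...2...
After op 4 (insert('n')): buffer="anffnvnzfwnob" (len 13), cursors c1@5 c3@7 c2@11, authorship ..1.1.3.2.2..
After op 5 (delete): buffer="anffvzfwob" (len 10), cursors c1@4 c3@5 c2@8, authorship ..1...2...
After op 6 (move_left): buffer="anffvzfwob" (len 10), cursors c1@3 c3@4 c2@7, authorship ..1...2...
After op 7 (insert('g')): buffer="anfgfgvzfgwob" (len 13), cursors c1@4 c3@6 c2@10, authorship ..11.3..22...
Authorship (.=original, N=cursor N): . . 1 1 . 3 . . 2 2 . . .
Index 10: author = original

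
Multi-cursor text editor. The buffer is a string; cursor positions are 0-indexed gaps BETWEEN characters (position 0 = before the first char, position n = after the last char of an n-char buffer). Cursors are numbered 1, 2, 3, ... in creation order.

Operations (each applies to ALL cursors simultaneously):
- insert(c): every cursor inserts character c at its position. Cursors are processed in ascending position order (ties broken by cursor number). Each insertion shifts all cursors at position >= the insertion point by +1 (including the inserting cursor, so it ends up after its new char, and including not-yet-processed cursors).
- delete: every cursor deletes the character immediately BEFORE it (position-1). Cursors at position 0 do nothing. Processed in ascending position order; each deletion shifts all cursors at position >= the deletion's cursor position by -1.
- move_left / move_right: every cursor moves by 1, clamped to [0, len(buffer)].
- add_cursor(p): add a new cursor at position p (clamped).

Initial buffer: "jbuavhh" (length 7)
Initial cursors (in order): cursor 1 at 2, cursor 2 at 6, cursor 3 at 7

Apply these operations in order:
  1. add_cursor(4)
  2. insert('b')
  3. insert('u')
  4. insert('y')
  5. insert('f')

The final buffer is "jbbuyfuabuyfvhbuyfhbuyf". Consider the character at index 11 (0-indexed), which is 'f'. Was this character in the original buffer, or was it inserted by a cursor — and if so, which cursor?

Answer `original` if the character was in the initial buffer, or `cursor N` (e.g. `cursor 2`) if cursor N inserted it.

Answer: cursor 4

Derivation:
After op 1 (add_cursor(4)): buffer="jbuavhh" (len 7), cursors c1@2 c4@4 c2@6 c3@7, authorship .......
After op 2 (insert('b')): buffer="jbbuabvhbhb" (len 11), cursors c1@3 c4@6 c2@9 c3@11, authorship ..1..4..2.3
After op 3 (insert('u')): buffer="jbbuuabuvhbuhbu" (len 15), cursors c1@4 c4@8 c2@12 c3@15, authorship ..11..44..22.33
After op 4 (insert('y')): buffer="jbbuyuabuyvhbuyhbuy" (len 19), cursors c1@5 c4@10 c2@15 c3@19, authorship ..111..444..222.333
After op 5 (insert('f')): buffer="jbbuyfuabuyfvhbuyfhbuyf" (len 23), cursors c1@6 c4@12 c2@18 c3@23, authorship ..1111..4444..2222.3333
Authorship (.=original, N=cursor N): . . 1 1 1 1 . . 4 4 4 4 . . 2 2 2 2 . 3 3 3 3
Index 11: author = 4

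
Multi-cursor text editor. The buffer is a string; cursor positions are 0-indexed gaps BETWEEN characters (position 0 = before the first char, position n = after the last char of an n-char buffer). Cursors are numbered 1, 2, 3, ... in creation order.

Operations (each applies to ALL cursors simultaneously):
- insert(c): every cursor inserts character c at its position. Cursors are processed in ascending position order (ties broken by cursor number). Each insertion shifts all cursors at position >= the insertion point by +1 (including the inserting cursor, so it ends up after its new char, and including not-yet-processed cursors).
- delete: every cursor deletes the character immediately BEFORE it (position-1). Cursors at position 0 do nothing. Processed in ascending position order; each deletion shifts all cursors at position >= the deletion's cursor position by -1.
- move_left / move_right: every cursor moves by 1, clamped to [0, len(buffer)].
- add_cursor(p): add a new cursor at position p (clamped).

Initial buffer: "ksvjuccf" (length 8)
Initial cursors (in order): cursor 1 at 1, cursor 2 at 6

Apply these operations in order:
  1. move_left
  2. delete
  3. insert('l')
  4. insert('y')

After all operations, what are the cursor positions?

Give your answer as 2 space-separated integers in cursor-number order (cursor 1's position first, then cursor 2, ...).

After op 1 (move_left): buffer="ksvjuccf" (len 8), cursors c1@0 c2@5, authorship ........
After op 2 (delete): buffer="ksvjccf" (len 7), cursors c1@0 c2@4, authorship .......
After op 3 (insert('l')): buffer="lksvjlccf" (len 9), cursors c1@1 c2@6, authorship 1....2...
After op 4 (insert('y')): buffer="lyksvjlyccf" (len 11), cursors c1@2 c2@8, authorship 11....22...

Answer: 2 8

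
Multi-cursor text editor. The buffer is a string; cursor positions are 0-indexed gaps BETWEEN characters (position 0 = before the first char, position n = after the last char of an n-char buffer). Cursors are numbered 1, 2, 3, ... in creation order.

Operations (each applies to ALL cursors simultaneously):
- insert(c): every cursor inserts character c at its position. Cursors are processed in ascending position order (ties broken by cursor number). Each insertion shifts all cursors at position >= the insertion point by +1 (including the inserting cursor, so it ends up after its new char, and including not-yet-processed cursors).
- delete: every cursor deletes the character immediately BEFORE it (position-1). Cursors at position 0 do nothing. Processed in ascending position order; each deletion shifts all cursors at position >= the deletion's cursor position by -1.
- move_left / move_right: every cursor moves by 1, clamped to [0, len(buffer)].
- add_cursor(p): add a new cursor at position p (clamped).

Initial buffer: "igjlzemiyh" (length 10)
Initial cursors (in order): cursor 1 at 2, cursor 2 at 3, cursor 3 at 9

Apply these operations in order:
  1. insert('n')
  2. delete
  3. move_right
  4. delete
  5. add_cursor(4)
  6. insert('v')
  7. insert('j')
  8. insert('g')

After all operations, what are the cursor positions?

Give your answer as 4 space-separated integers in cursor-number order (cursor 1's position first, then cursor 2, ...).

Answer: 8 8 19 13

Derivation:
After op 1 (insert('n')): buffer="ignjnlzemiynh" (len 13), cursors c1@3 c2@5 c3@12, authorship ..1.2......3.
After op 2 (delete): buffer="igjlzemiyh" (len 10), cursors c1@2 c2@3 c3@9, authorship ..........
After op 3 (move_right): buffer="igjlzemiyh" (len 10), cursors c1@3 c2@4 c3@10, authorship ..........
After op 4 (delete): buffer="igzemiy" (len 7), cursors c1@2 c2@2 c3@7, authorship .......
After op 5 (add_cursor(4)): buffer="igzemiy" (len 7), cursors c1@2 c2@2 c4@4 c3@7, authorship .......
After op 6 (insert('v')): buffer="igvvzevmiyv" (len 11), cursors c1@4 c2@4 c4@7 c3@11, authorship ..12..4...3
After op 7 (insert('j')): buffer="igvvjjzevjmiyvj" (len 15), cursors c1@6 c2@6 c4@10 c3@15, authorship ..1212..44...33
After op 8 (insert('g')): buffer="igvvjjggzevjgmiyvjg" (len 19), cursors c1@8 c2@8 c4@13 c3@19, authorship ..121212..444...333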